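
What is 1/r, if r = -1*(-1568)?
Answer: 1/1568 ≈ 0.00063775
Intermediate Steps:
r = 1568
1/r = 1/1568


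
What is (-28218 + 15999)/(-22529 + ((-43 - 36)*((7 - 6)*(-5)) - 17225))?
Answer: 12219/39359 ≈ 0.31045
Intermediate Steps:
(-28218 + 15999)/(-22529 + ((-43 - 36)*((7 - 6)*(-5)) - 17225)) = -12219/(-22529 + (-79*(-5) - 17225)) = -12219/(-22529 + (395 - 17225)) = -12219/(-22529 - 16830) = -12219/(-39359) = -12219*(-1/39359) = 12219/39359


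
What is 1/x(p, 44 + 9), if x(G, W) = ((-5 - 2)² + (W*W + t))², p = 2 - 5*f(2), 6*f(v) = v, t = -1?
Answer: 1/8162449 ≈ 1.2251e-7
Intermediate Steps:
f(v) = v/6
p = ⅓ (p = 2 - 5*2/6 = 2 - 5*⅓ = 2 - 5/3 = ⅓ ≈ 0.33333)
x(G, W) = (48 + W²)² (x(G, W) = ((-5 - 2)² + (W*W - 1))² = ((-7)² + (W² - 1))² = (49 + (-1 + W²))² = (48 + W²)²)
1/x(p, 44 + 9) = 1/((48 + (44 + 9)²)²) = 1/((48 + 53²)²) = 1/((48 + 2809)²) = 1/(2857²) = 1/8162449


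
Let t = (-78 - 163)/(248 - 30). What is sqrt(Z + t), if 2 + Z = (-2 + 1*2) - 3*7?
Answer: I*sqrt(1145590)/218 ≈ 4.9097*I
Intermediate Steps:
t = -241/218 ≈ -1.1055
Z = -23 (Z = -2 + ((-2 + 1*2) - 3*7) = -2 + ((-2 + 2) - 21) = -2 + (0 - 21) = -2 - 21 = -23)
sqrt(Z + t) = sqrt(-23 - 241/218) = sqrt(-5255/218) = I*sqrt(1145590)/218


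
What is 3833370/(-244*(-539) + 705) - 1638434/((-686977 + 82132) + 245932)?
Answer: 1592481708724/47455835773 ≈ 33.557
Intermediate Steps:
3833370/(-244*(-539) + 705) - 1638434/((-686977 + 82132) + 245932) = 3833370/(131516 + 705) - 1638434/(-604845 + 245932) = 3833370/132221 - 1638434/(-358913) = 3833370*(1/132221) - 1638434*(-1/358913) = 3833370/132221 + 1638434/358913 = 1592481708724/47455835773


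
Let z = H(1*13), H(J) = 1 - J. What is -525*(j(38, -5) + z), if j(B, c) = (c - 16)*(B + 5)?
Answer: 480375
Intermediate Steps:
j(B, c) = (-16 + c)*(5 + B)
z = -12 (z = 1 - 13 = -12)
-525*(j(38, -5) + z) = -525*((-80 - 16*38 + 5*(-5) + 38*(-5)) - 12) = -525*((-80 - 608 - 25 - 190) - 12) = -525*(-903 - 12) = -525*(-915) = 480375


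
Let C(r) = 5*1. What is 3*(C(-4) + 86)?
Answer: 273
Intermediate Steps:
C(r) = 5
3*(C(-4) + 86) = 3*(5 + 86) = 3*91 = 273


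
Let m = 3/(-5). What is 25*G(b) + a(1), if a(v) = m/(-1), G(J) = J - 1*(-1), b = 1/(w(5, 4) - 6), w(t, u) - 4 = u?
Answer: 381/10 ≈ 38.100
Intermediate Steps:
w(t, u) = 4 + u
b = ½ (b = 1/((4 + 4) - 6) = 1/(8 - 6) = 1/2 = ½ ≈ 0.50000)
m = -⅗ (m = 3*(-⅕) = -⅗ ≈ -0.60000)
G(J) = 1 + J (G(J) = J + 1 = 1 + J)
a(v) = ⅗ (a(v) = -⅗/(-1) = -⅗*(-1) = ⅗)
25*G(b) + a(1) = 25*(1 + ½) + ⅗ = 25*(3/2) + ⅗ = 75/2 + ⅗ = 381/10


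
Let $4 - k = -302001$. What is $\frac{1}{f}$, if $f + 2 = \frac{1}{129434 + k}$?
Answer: $- \frac{431439}{862877} \approx -0.5$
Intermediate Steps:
$k = 302005$ ($k = 4 - -302001 = 4 + 302001 = 302005$)
$f = - \frac{862877}{431439}$ ($f = -2 + \frac{1}{129434 + 302005} = -2 + \frac{1}{431439} = - \frac{862877}{431439} \approx -2.0$)
$\frac{1}{f} = \frac{1}{- \frac{862877}{431439}} = - \frac{431439}{862877}$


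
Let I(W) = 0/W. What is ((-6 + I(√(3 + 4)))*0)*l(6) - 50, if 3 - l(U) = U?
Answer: -50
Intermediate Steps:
l(U) = 3 - U
I(W) = 0
((-6 + I(√(3 + 4)))*0)*l(6) - 50 = ((-6 + 0)*0)*(3 - 1*6) - 50 = (-6*0)*(3 - 6) - 50 = 0*(-3) - 50 = 0 - 50 = -50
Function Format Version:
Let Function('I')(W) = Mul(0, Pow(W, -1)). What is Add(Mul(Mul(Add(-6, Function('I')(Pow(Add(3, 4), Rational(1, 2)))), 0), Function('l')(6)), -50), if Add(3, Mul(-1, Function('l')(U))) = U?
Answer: -50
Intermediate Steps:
Function('l')(U) = Add(3, Mul(-1, U))
Function('I')(W) = 0
Add(Mul(Mul(Add(-6, Function('I')(Pow(Add(3, 4), Rational(1, 2)))), 0), Function('l')(6)), -50) = Add(Mul(Mul(Add(-6, 0), 0), Add(3, Mul(-1, 6))), -50) = Add(Mul(Mul(-6, 0), Add(3, -6)), -50) = Add(Mul(0, -3), -50) = Add(0, -50) = -50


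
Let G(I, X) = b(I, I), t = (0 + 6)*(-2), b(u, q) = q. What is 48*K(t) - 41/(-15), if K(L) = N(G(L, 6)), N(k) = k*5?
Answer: -43159/15 ≈ -2877.3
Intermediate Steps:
t = -12 (t = 6*(-2) = -12)
G(I, X) = I
N(k) = 5*k
K(L) = 5*L
48*K(t) - 41/(-15) = 48*(5*(-12)) - 41/(-15) = 48*(-60) - 41*(-1/15) = -2880 + 41/15 = -43159/15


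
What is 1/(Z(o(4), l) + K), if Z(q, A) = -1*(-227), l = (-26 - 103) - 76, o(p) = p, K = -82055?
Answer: -1/81828 ≈ -1.2221e-5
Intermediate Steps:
l = -205 (l = -129 - 76 = -205)
Z(q, A) = 227
1/(Z(o(4), l) + K) = 1/(227 - 82055) = 1/(-81828) = -1/81828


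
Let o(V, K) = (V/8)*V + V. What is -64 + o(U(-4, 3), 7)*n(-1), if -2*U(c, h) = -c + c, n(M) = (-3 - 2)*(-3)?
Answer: -64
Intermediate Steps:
n(M) = 15 (n(M) = -5*(-3) = 15)
U(c, h) = 0 (U(c, h) = -(-c + c)/2 = -½*0 = 0)
o(V, K) = V + V²/8 (o(V, K) = (V*(⅛))*V + V = (V/8)*V + V = V²/8 + V = V + V²/8)
-64 + o(U(-4, 3), 7)*n(-1) = -64 + ((⅛)*0*(8 + 0))*15 = -64 + ((⅛)*0*8)*15 = -64 + 0*15 = -64 + 0 = -64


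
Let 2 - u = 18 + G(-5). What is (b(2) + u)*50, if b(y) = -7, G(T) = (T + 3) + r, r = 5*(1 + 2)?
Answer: -1800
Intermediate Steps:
r = 15 (r = 5*3 = 15)
G(T) = 18 + T (G(T) = (T + 3) + 15 = (3 + T) + 15 = 18 + T)
u = -29 (u = 2 - (18 + (18 - 5)) = 2 - (18 + 13) = 2 - 1*31 = 2 - 31 = -29)
(b(2) + u)*50 = (-7 - 29)*50 = -36*50 = -1800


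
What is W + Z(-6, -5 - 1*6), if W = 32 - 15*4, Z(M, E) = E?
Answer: -39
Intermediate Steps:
W = -28 (W = 32 - 60 = -28)
W + Z(-6, -5 - 1*6) = -28 + (-5 - 1*6) = -28 + (-5 - 6) = -28 - 11 = -39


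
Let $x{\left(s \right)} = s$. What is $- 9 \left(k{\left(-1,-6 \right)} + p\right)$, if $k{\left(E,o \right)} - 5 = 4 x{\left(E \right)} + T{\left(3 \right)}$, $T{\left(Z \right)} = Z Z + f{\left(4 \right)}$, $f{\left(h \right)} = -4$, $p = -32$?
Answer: $234$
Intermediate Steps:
$T{\left(Z \right)} = -4 + Z^{2}$ ($T{\left(Z \right)} = Z Z - 4 = Z^{2} - 4 = -4 + Z^{2}$)
$k{\left(E,o \right)} = 10 + 4 E$ ($k{\left(E,o \right)} = 5 - \left(4 - 9 - 4 E\right) = 5 + \left(4 E + \left(-4 + 9\right)\right) = 5 + \left(4 E + 5\right) = 5 + \left(5 + 4 E\right) = 10 + 4 E$)
$- 9 \left(k{\left(-1,-6 \right)} + p\right) = - 9 \left(\left(10 + 4 \left(-1\right)\right) - 32\right) = - 9 \left(\left(10 - 4\right) - 32\right) = - 9 \left(6 - 32\right) = \left(-9\right) \left(-26\right) = 234$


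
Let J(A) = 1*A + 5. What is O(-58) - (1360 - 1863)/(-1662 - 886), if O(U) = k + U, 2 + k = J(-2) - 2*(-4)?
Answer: -125355/2548 ≈ -49.197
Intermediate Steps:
J(A) = 5 + A (J(A) = A + 5 = 5 + A)
k = 9 (k = -2 + ((5 - 2) - 2*(-4)) = -2 + (3 + 8) = -2 + 11 = 9)
O(U) = 9 + U
O(-58) - (1360 - 1863)/(-1662 - 886) = (9 - 58) - (1360 - 1863)/(-1662 - 886) = -49 - (-503)/(-2548) = -49 - (-503)*(-1)/2548 = -49 - 1*503/2548 = -49 - 503/2548 = -125355/2548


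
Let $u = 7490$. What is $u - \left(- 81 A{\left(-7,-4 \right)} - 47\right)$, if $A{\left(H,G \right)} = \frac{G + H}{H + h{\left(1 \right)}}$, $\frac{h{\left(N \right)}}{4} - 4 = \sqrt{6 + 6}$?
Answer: $\frac{281542}{37} - \frac{2376 \sqrt{3}}{37} \approx 7498.0$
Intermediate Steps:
$h{\left(N \right)} = 16 + 8 \sqrt{3}$ ($h{\left(N \right)} = 16 + 4 \sqrt{6 + 6} = 16 + 4 \sqrt{12} = 16 + 4 \cdot 2 \sqrt{3} = 16 + 8 \sqrt{3}$)
$A{\left(H,G \right)} = \frac{G + H}{16 + H + 8 \sqrt{3}}$ ($A{\left(H,G \right)} = \frac{G + H}{H + \left(16 + 8 \sqrt{3}\right)} = \frac{G + H}{16 + H + 8 \sqrt{3}}$)
$u - \left(- 81 A{\left(-7,-4 \right)} - 47\right) = 7490 - \left(- 81 \frac{-4 - 7}{16 - 7 + 8 \sqrt{3}} - 47\right) = 7490 - \left(- 81 \frac{1}{9 + 8 \sqrt{3}} \left(-11\right) - 47\right) = 7490 - \left(- 81 \left(- \frac{11}{9 + 8 \sqrt{3}}\right) - 47\right) = 7490 - \left(\frac{891}{9 + 8 \sqrt{3}} - 47\right) = 7490 - \left(-47 + \frac{891}{9 + 8 \sqrt{3}}\right) = 7490 + \left(47 - \frac{891}{9 + 8 \sqrt{3}}\right) = 7537 - \frac{891}{9 + 8 \sqrt{3}}$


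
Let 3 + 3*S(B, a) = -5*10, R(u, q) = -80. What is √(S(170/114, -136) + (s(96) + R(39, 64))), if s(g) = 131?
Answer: 10*√3/3 ≈ 5.7735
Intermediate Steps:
S(B, a) = -53/3 (S(B, a) = -1 + (-5*10)/3 = -1 + (⅓)*(-50) = -1 - 50/3 = -53/3)
√(S(170/114, -136) + (s(96) + R(39, 64))) = √(-53/3 + (131 - 80)) = √(-53/3 + 51) = √(100/3) = 10*√3/3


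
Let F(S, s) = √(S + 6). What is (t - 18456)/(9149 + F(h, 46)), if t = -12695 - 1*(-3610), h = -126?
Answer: -251972609/83704321 + 55082*I*√30/83704321 ≈ -3.0103 + 0.0036043*I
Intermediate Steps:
F(S, s) = √(6 + S)
t = -9085 (t = -12695 + 3610 = -9085)
(t - 18456)/(9149 + F(h, 46)) = (-9085 - 18456)/(9149 + √(6 - 126)) = -27541/(9149 + √(-120)) = -27541/(9149 + 2*I*√30)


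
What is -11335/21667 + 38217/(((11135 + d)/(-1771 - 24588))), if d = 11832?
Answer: -21826770683246/497625989 ≈ -43862.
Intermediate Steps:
-11335/21667 + 38217/(((11135 + d)/(-1771 - 24588))) = -11335/21667 + 38217/(((11135 + 11832)/(-1771 - 24588))) = -11335*1/21667 + 38217/((22967/(-26359))) = -11335/21667 + 38217/((22967*(-1/26359))) = -11335/21667 + 38217/(-22967/26359) = -11335/21667 + 38217*(-26359/22967) = -11335/21667 - 1007361903/22967 = -21826770683246/497625989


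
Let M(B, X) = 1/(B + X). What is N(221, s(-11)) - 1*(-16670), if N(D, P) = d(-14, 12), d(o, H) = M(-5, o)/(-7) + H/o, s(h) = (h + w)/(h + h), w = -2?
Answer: 2216997/133 ≈ 16669.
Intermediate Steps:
s(h) = (-2 + h)/(2*h) (s(h) = (h - 2)/(h + h) = (-2 + h)/((2*h)) = (-2 + h)*(1/(2*h)) = (-2 + h)/(2*h))
d(o, H) = -1/(7*(-5 + o)) + H/o (d(o, H) = 1/((-5 + o)*(-7)) + H/o = -⅐/(-5 + o) + H/o = -1/(7*(-5 + o)) + H/o)
N(D, P) = -113/133 (N(D, P) = (-⅐*(-14) + 12*(-5 - 14))/((-14)*(-5 - 14)) = -1/14*(2 + 12*(-19))/(-19) = -1/14*(-1/19)*(2 - 228) = -1/14*(-1/19)*(-226) = -113/133)
N(221, s(-11)) - 1*(-16670) = -113/133 - 1*(-16670) = -113/133 + 16670 = 2216997/133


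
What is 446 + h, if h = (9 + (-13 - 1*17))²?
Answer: 887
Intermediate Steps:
h = 441 (h = (9 + (-13 - 17))² = (9 - 30)² = (-21)² = 441)
446 + h = 446 + 441 = 887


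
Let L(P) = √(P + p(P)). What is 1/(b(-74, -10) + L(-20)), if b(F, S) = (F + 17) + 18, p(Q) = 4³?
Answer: -39/1477 - 2*√11/1477 ≈ -0.030896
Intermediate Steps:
p(Q) = 64
L(P) = √(64 + P) (L(P) = √(P + 64) = √(64 + P))
b(F, S) = 35 + F (b(F, S) = (17 + F) + 18 = 35 + F)
1/(b(-74, -10) + L(-20)) = 1/((35 - 74) + √(64 - 20)) = 1/(-39 + √44) = 1/(-39 + 2*√11)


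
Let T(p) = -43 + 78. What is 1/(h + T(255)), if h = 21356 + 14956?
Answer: 1/36347 ≈ 2.7513e-5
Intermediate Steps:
T(p) = 35
h = 36312
1/(h + T(255)) = 1/(36312 + 35) = 1/36347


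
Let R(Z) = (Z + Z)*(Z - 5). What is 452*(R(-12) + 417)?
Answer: 372900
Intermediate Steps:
R(Z) = 2*Z*(-5 + Z) (R(Z) = (2*Z)*(-5 + Z) = 2*Z*(-5 + Z))
452*(R(-12) + 417) = 452*(2*(-12)*(-5 - 12) + 417) = 452*(2*(-12)*(-17) + 417) = 452*(408 + 417) = 452*825 = 372900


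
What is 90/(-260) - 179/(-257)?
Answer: 2341/6682 ≈ 0.35034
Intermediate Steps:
90/(-260) - 179/(-257) = 90*(-1/260) - 179*(-1/257) = -9/26 + 179/257 = 2341/6682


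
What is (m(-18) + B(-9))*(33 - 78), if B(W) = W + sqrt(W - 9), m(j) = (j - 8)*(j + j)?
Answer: -41715 - 135*I*sqrt(2) ≈ -41715.0 - 190.92*I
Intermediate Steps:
m(j) = 2*j*(-8 + j) (m(j) = (-8 + j)*(2*j) = 2*j*(-8 + j))
B(W) = W + sqrt(-9 + W)
(m(-18) + B(-9))*(33 - 78) = (2*(-18)*(-8 - 18) + (-9 + sqrt(-9 - 9)))*(33 - 78) = (2*(-18)*(-26) + (-9 + sqrt(-18)))*(-45) = (936 + (-9 + 3*I*sqrt(2)))*(-45) = (927 + 3*I*sqrt(2))*(-45) = -41715 - 135*I*sqrt(2)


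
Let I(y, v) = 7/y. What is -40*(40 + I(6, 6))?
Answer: -4940/3 ≈ -1646.7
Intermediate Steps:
-40*(40 + I(6, 6)) = -40*(40 + 7/6) = -40*247/6 = -4940/3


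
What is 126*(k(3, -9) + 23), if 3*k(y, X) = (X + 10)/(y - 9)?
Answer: 2891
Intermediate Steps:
k(y, X) = (10 + X)/(3*(-9 + y)) (k(y, X) = ((X + 10)/(y - 9))/3 = ((10 + X)/(-9 + y))/3 = (10 + X)/(3*(-9 + y)))
126*(k(3, -9) + 23) = 126*((10 - 9)/(3*(-9 + 3)) + 23) = 126*((1/3)*1/(-6) + 23) = 126*((1/3)*(-1/6)*1 + 23) = 126*(-1/18 + 23) = 126*(413/18) = 2891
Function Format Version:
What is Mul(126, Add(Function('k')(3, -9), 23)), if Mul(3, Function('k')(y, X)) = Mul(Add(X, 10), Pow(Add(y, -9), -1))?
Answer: 2891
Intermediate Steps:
Function('k')(y, X) = Mul(Rational(1, 3), Pow(Add(-9, y), -1), Add(10, X)) (Function('k')(y, X) = Mul(Rational(1, 3), Mul(Add(X, 10), Pow(Add(y, -9), -1))) = Mul(Rational(1, 3), Mul(Add(10, X), Pow(Add(-9, y), -1))) = Mul(Rational(1, 3), Mul(Pow(Add(-9, y), -1), Add(10, X))) = Mul(Rational(1, 3), Pow(Add(-9, y), -1), Add(10, X)))
Mul(126, Add(Function('k')(3, -9), 23)) = Mul(126, Add(Mul(Rational(1, 3), Pow(Add(-9, 3), -1), Add(10, -9)), 23)) = Mul(126, Add(Mul(Rational(1, 3), Pow(-6, -1), 1), 23)) = Mul(126, Add(Mul(Rational(1, 3), Rational(-1, 6), 1), 23)) = Mul(126, Add(Rational(-1, 18), 23)) = Mul(126, Rational(413, 18)) = 2891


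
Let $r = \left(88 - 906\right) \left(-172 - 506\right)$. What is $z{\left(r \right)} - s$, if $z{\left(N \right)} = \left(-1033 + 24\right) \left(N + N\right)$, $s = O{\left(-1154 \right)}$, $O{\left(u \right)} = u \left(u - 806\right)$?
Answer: $-1121452712$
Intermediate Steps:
$O{\left(u \right)} = u \left(-806 + u\right)$
$s = 2261840$ ($s = - 1154 \left(-806 - 1154\right) = \left(-1154\right) \left(-1960\right) = 2261840$)
$r = 554604$ ($r = \left(-818\right) \left(-678\right) = 554604$)
$z{\left(N \right)} = - 2018 N$ ($z{\left(N \right)} = - 1009 \cdot 2 N = - 2018 N$)
$z{\left(r \right)} - s = \left(-2018\right) 554604 - 2261840 = -1119190872 - 2261840 = -1121452712$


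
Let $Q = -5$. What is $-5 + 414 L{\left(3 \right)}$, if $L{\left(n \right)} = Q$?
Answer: $-2075$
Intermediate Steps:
$L{\left(n \right)} = -5$
$-5 + 414 L{\left(3 \right)} = -5 + 414 \left(-5\right) = -5 - 2070 = -2075$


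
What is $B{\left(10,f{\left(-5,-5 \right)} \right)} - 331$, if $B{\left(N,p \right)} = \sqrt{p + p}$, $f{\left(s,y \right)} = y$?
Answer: $-331 + i \sqrt{10} \approx -331.0 + 3.1623 i$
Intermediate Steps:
$B{\left(N,p \right)} = \sqrt{2} \sqrt{p}$ ($B{\left(N,p \right)} = \sqrt{2 p} = \sqrt{2} \sqrt{p}$)
$B{\left(10,f{\left(-5,-5 \right)} \right)} - 331 = \sqrt{2} \sqrt{-5} - 331 = \sqrt{2} i \sqrt{5} - 331 = i \sqrt{10} - 331 = -331 + i \sqrt{10}$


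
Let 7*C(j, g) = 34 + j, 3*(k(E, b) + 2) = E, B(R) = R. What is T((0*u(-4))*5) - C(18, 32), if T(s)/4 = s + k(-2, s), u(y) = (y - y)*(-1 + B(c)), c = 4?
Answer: -380/21 ≈ -18.095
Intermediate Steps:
u(y) = 0 (u(y) = (y - y)*(-1 + 4) = 0*3 = 0)
k(E, b) = -2 + E/3
T(s) = -32/3 + 4*s (T(s) = 4*(s + (-2 + (1/3)*(-2))) = 4*(s + (-2 - 2/3)) = 4*(s - 8/3) = 4*(-8/3 + s) = -32/3 + 4*s)
C(j, g) = 34/7 + j/7 (C(j, g) = (34 + j)/7 = 34/7 + j/7)
T((0*u(-4))*5) - C(18, 32) = (-32/3 + 4*((0*0)*5)) - (34/7 + (1/7)*18) = (-32/3 + 4*(0*5)) - (34/7 + 18/7) = (-32/3 + 4*0) - 1*52/7 = (-32/3 + 0) - 52/7 = -32/3 - 52/7 = -380/21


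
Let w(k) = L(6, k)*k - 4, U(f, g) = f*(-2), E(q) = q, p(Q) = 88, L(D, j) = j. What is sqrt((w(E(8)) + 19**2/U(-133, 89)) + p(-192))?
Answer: sqrt(29274)/14 ≈ 12.221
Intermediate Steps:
U(f, g) = -2*f
w(k) = -4 + k**2 (w(k) = k*k - 4 = k**2 - 4 = -4 + k**2)
sqrt((w(E(8)) + 19**2/U(-133, 89)) + p(-192)) = sqrt(((-4 + 8**2) + 19**2/((-2*(-133)))) + 88) = sqrt(((-4 + 64) + 361/266) + 88) = sqrt((60 + 361*(1/266)) + 88) = sqrt((60 + 19/14) + 88) = sqrt(859/14 + 88) = sqrt(2091/14) = sqrt(29274)/14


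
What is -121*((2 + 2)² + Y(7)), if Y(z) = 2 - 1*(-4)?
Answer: -2662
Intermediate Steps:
Y(z) = 6 (Y(z) = 2 + 4 = 6)
-121*((2 + 2)² + Y(7)) = -121*((2 + 2)² + 6) = -121*(4² + 6) = -121*(16 + 6) = -121*22 = -2662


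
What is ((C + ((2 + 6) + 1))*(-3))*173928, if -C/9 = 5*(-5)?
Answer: -122097456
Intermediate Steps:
C = 225 (C = -45*(-5) = -9*(-25) = 225)
((C + ((2 + 6) + 1))*(-3))*173928 = ((225 + ((2 + 6) + 1))*(-3))*173928 = ((225 + (8 + 1))*(-3))*173928 = ((225 + 9)*(-3))*173928 = (234*(-3))*173928 = -702*173928 = -122097456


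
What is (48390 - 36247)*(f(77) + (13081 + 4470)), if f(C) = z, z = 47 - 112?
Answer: 212332498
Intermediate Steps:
z = -65
f(C) = -65
(48390 - 36247)*(f(77) + (13081 + 4470)) = (48390 - 36247)*(-65 + (13081 + 4470)) = 12143*(-65 + 17551) = 12143*17486 = 212332498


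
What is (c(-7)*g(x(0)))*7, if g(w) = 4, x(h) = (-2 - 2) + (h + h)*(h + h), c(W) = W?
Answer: -196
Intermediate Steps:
x(h) = -4 + 4*h² (x(h) = -4 + (2*h)*(2*h) = -4 + 4*h²)
(c(-7)*g(x(0)))*7 = -7*4*7 = -28*7 = -196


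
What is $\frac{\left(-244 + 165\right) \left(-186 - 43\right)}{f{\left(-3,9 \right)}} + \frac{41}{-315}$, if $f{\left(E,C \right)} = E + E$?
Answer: $- \frac{1899637}{630} \approx -3015.3$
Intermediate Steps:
$f{\left(E,C \right)} = 2 E$
$\frac{\left(-244 + 165\right) \left(-186 - 43\right)}{f{\left(-3,9 \right)}} + \frac{41}{-315} = \frac{\left(-244 + 165\right) \left(-186 - 43\right)}{2 \left(-3\right)} + \frac{41}{-315} = \frac{\left(-79\right) \left(-229\right)}{-6} + 41 \left(- \frac{1}{315}\right) = 18091 \left(- \frac{1}{6}\right) - \frac{41}{315} = - \frac{18091}{6} - \frac{41}{315} = - \frac{1899637}{630}$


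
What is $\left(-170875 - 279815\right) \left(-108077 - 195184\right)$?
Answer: $136676700090$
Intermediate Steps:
$\left(-170875 - 279815\right) \left(-108077 - 195184\right) = \left(-450690\right) \left(-303261\right) = 136676700090$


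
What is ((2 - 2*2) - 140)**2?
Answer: 20164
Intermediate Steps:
((2 - 2*2) - 140)**2 = ((2 - 4) - 140)**2 = (-2 - 140)**2 = (-142)**2 = 20164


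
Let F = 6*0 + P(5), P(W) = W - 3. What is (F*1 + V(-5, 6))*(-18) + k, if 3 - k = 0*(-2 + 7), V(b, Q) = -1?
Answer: -15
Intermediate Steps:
k = 3 (k = 3 - 0*(-2 + 7) = 3 - 0*5 = 3 - 1*0 = 3 + 0 = 3)
P(W) = -3 + W
F = 2 (F = 6*0 + (-3 + 5) = 0 + 2 = 2)
(F*1 + V(-5, 6))*(-18) + k = (2*1 - 1)*(-18) + 3 = (2 - 1)*(-18) + 3 = 1*(-18) + 3 = -18 + 3 = -15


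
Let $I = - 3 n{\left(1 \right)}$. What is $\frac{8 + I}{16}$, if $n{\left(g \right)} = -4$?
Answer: $\frac{5}{4} \approx 1.25$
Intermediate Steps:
$I = 12$ ($I = \left(-3\right) \left(-4\right) = 12$)
$\frac{8 + I}{16} = \frac{8 + 12}{16} = \frac{1}{16} \cdot 20 = \frac{5}{4}$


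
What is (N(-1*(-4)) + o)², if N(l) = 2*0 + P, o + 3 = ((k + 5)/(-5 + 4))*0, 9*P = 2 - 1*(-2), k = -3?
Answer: 529/81 ≈ 6.5309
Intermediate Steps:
P = 4/9 (P = (2 - 1*(-2))/9 = (2 + 2)/9 = (⅑)*4 = 4/9 ≈ 0.44444)
o = -3 (o = -3 + ((-3 + 5)/(-5 + 4))*0 = -3 + (2/(-1))*0 = -3 + (2*(-1))*0 = -3 - 2*0 = -3 + 0 = -3)
N(l) = 4/9 (N(l) = 2*0 + 4/9 = 0 + 4/9 = 4/9)
(N(-1*(-4)) + o)² = (4/9 - 3)² = (-23/9)² = 529/81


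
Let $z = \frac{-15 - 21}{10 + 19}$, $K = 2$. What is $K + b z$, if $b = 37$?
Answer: $- \frac{1274}{29} \approx -43.931$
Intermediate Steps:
$z = - \frac{36}{29} \approx -1.2414$
$K + b z = 2 + 37 \left(- \frac{36}{29}\right) = 2 - \frac{1332}{29} = - \frac{1274}{29}$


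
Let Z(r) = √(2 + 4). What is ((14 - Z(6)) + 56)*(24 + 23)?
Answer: 3290 - 47*√6 ≈ 3174.9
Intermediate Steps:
Z(r) = √6
((14 - Z(6)) + 56)*(24 + 23) = ((14 - √6) + 56)*(24 + 23) = (70 - √6)*47 = 3290 - 47*√6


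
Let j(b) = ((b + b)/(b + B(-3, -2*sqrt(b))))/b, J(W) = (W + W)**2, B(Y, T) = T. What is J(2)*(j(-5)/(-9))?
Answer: 32/81 - 64*I*sqrt(5)/405 ≈ 0.39506 - 0.35335*I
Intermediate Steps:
J(W) = 4*W**2 (J(W) = (2*W)**2 = 4*W**2)
j(b) = 2/(b - 2*sqrt(b)) (j(b) = ((b + b)/(b - 2*sqrt(b)))/b = ((2*b)/(b - 2*sqrt(b)))/b = (2*b/(b - 2*sqrt(b)))/b = 2/(b - 2*sqrt(b)))
J(2)*(j(-5)/(-9)) = (4*2**2)*((2/(-5 - 2*I*sqrt(5)))/(-9)) = (4*4)*((2/(-5 - 2*I*sqrt(5)))*(-1/9)) = 16*((2/(-5 - 2*I*sqrt(5)))*(-1/9)) = 16*(-2/(9*(-5 - 2*I*sqrt(5)))) = -32/(9*(-5 - 2*I*sqrt(5)))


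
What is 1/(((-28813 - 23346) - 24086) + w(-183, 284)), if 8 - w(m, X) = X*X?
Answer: -1/156893 ≈ -6.3738e-6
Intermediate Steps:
w(m, X) = 8 - X² (w(m, X) = 8 - X*X = 8 - X²)
1/(((-28813 - 23346) - 24086) + w(-183, 284)) = 1/(((-28813 - 23346) - 24086) + (8 - 1*284²)) = 1/((-52159 - 24086) + (8 - 1*80656)) = 1/(-76245 + (8 - 80656)) = 1/(-76245 - 80648) = 1/(-156893) = -1/156893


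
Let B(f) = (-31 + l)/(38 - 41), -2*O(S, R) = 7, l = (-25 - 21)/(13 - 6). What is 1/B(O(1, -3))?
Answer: 21/263 ≈ 0.079848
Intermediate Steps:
l = -46/7 ≈ -6.5714
O(S, R) = -7/2 (O(S, R) = -½*7 = -7/2)
B(f) = 263/21 (B(f) = (-31 - 46/7)/(38 - 41) = -263/7/(-3) = -263/7*(-⅓) = 263/21)
1/B(O(1, -3)) = 1/(263/21) = 21/263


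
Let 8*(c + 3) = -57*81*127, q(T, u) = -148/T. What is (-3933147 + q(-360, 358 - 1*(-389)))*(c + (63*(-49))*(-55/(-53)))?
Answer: 3827334601472249/12720 ≈ 3.0089e+11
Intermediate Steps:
c = -586383/8 (c = -3 + (-57*81*127)/8 = -3 + (-4617*127)/8 = -3 + (⅛)*(-586359) = -3 - 586359/8 = -586383/8 ≈ -73298.)
(-3933147 + q(-360, 358 - 1*(-389)))*(c + (63*(-49))*(-55/(-53))) = (-3933147 - 148/(-360))*(-586383/8 + (63*(-49))*(-55/(-53))) = (-3933147 - 148*(-1/360))*(-586383/8 - (-169785)*(-1)/53) = (-3933147 + 37/90)*(-586383/8 - 3087*55/53) = -353983193*(-586383/8 - 169785/53)/90 = -353983193/90*(-32436579/424) = 3827334601472249/12720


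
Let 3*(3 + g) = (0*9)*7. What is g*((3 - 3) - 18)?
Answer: 54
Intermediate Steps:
g = -3 (g = -3 + ((0*9)*7)/3 = -3 + (0*7)/3 = -3 + (⅓)*0 = -3 + 0 = -3)
g*((3 - 3) - 18) = -3*((3 - 3) - 18) = -3*(0 - 18) = -3*(-18) = 54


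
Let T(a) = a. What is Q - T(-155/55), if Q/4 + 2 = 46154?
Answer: 2030719/11 ≈ 1.8461e+5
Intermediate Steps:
Q = 184608 (Q = -8 + 4*46154 = -8 + 184616 = 184608)
Q - T(-155/55) = 184608 - (-155)/55 = 184608 - 1*(-31/11) = 184608 + 31/11 = 2030719/11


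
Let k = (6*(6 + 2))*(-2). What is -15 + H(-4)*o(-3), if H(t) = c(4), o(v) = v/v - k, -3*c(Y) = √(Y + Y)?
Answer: -15 - 194*√2/3 ≈ -106.45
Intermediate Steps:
k = -96 (k = (6*8)*(-2) = 48*(-2) = -96)
c(Y) = -√2*√Y/3 (c(Y) = -√(Y + Y)/3 = -√2*√Y/3)
o(v) = 97 (o(v) = v/v - 1*(-96) = 1 + 96 = 97)
H(t) = -2*√2/3 (H(t) = -√2*√4/3 = -⅓*√2*2 = -2*√2/3)
-15 + H(-4)*o(-3) = -15 - 2*√2/3*97 = -15 - 194*√2/3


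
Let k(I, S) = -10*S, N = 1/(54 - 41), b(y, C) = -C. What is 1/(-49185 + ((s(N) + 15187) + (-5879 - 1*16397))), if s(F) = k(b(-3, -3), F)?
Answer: -13/731572 ≈ -1.7770e-5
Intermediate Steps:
N = 1/13 ≈ 0.076923
s(F) = -10*F
1/(-49185 + ((s(N) + 15187) + (-5879 - 1*16397))) = 1/(-49185 + ((-10*1/13 + 15187) + (-5879 - 1*16397))) = 1/(-49185 + ((-10/13 + 15187) + (-5879 - 16397))) = 1/(-49185 + (197421/13 - 22276)) = 1/(-49185 - 92167/13) = 1/(-731572/13) = -13/731572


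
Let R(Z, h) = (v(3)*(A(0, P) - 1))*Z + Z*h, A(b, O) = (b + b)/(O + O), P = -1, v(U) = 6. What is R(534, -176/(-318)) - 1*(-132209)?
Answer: 6852929/53 ≈ 1.2930e+5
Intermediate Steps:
A(b, O) = b/O (A(b, O) = (2*b)/((2*O)) = (2*b)*(1/(2*O)) = b/O)
R(Z, h) = -6*Z + Z*h (R(Z, h) = (6*(0/(-1) - 1))*Z + Z*h = (6*(0*(-1) - 1))*Z + Z*h = (6*(0 - 1))*Z + Z*h = (6*(-1))*Z + Z*h = -6*Z + Z*h)
R(534, -176/(-318)) - 1*(-132209) = 534*(-6 - 176/(-318)) - 1*(-132209) = 534*(-6 - 176*(-1/318)) + 132209 = 534*(-6 + 88/159) + 132209 = 534*(-866/159) + 132209 = -154148/53 + 132209 = 6852929/53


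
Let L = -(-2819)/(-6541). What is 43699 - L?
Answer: 285837978/6541 ≈ 43699.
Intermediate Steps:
L = -2819/6541 (L = -(-2819)*(-1)/6541 = -1*2819/6541 = -2819/6541 ≈ -0.43097)
43699 - L = 43699 - 1*(-2819/6541) = 43699 + 2819/6541 = 285837978/6541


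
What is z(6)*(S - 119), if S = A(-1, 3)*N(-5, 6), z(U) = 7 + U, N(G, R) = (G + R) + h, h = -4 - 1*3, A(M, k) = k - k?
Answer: -1547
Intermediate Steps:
A(M, k) = 0
h = -7 (h = -4 - 3 = -7)
N(G, R) = -7 + G + R (N(G, R) = (G + R) - 7 = -7 + G + R)
S = 0 (S = 0*(-7 - 5 + 6) = 0*(-6) = 0)
z(6)*(S - 119) = (7 + 6)*(0 - 119) = 13*(-119) = -1547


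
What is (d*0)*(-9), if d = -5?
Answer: 0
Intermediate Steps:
(d*0)*(-9) = -5*0*(-9) = 0*(-9) = 0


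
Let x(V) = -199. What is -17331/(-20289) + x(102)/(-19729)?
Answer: 115320270/133427227 ≈ 0.86429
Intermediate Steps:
-17331/(-20289) + x(102)/(-19729) = -17331/(-20289) - 199/(-19729) = -17331*(-1/20289) - 199*(-1/19729) = 5777/6763 + 199/19729 = 115320270/133427227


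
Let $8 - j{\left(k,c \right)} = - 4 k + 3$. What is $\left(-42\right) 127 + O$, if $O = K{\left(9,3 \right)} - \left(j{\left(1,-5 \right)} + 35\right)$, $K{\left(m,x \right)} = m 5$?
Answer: $-5333$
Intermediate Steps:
$j{\left(k,c \right)} = 5 + 4 k$ ($j{\left(k,c \right)} = 8 - \left(- 4 k + 3\right) = 8 - \left(3 - 4 k\right) = 8 + \left(-3 + 4 k\right) = 5 + 4 k$)
$K{\left(m,x \right)} = 5 m$
$O = 1$ ($O = 5 \cdot 9 - \left(\left(5 + 4 \cdot 1\right) + 35\right) = 45 - \left(\left(5 + 4\right) + 35\right) = 45 - \left(9 + 35\right) = 45 - 44 = 1$)
$\left(-42\right) 127 + O = \left(-42\right) 127 + 1 = -5334 + 1 = -5333$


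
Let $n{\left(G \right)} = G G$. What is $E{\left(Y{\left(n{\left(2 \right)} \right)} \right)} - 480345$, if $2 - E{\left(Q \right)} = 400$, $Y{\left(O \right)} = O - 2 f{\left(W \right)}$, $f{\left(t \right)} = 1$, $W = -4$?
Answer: $-480743$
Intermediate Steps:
$n{\left(G \right)} = G^{2}$
$Y{\left(O \right)} = -2 + O$ ($Y{\left(O \right)} = O - 2 = -2 + O$)
$E{\left(Q \right)} = -398$ ($E{\left(Q \right)} = 2 - 400 = -398$)
$E{\left(Y{\left(n{\left(2 \right)} \right)} \right)} - 480345 = -398 - 480345 = -480743$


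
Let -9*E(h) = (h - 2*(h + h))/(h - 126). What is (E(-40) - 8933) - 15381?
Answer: -6054166/249 ≈ -24314.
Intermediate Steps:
E(h) = h/(3*(-126 + h)) (E(h) = -(h - 2*(h + h))/(9*(h - 126)) = -(h - 4*h)/(9*(-126 + h)) = -(-3*h)/(9*(-126 + h)) = -(-1)*h/(3*(-126 + h)) = h/(3*(-126 + h)))
(E(-40) - 8933) - 15381 = ((⅓)*(-40)/(-126 - 40) - 8933) - 15381 = ((⅓)*(-40)/(-166) - 8933) - 15381 = ((⅓)*(-40)*(-1/166) - 8933) - 15381 = (20/249 - 8933) - 15381 = -2224297/249 - 15381 = -6054166/249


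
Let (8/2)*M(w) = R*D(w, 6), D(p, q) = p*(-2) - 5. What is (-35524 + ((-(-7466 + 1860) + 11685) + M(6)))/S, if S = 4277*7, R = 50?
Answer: -36891/59878 ≈ -0.61610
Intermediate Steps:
D(p, q) = -5 - 2*p (D(p, q) = -2*p - 5 = -5 - 2*p)
S = 29939
M(w) = -125/2 - 25*w (M(w) = (50*(-5 - 2*w))/4 = (-250 - 100*w)/4 = -125/2 - 25*w)
(-35524 + ((-(-7466 + 1860) + 11685) + M(6)))/S = (-35524 + ((-(-7466 + 1860) + 11685) + (-125/2 - 25*6)))/29939 = (-35524 + ((-1*(-5606) + 11685) + (-125/2 - 150)))*(1/29939) = (-35524 + ((5606 + 11685) - 425/2))*(1/29939) = (-35524 + (17291 - 425/2))*(1/29939) = (-35524 + 34157/2)*(1/29939) = -36891/2*1/29939 = -36891/59878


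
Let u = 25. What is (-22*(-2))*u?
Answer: 1100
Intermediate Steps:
(-22*(-2))*u = -22*(-2)*25 = 44*25 = 1100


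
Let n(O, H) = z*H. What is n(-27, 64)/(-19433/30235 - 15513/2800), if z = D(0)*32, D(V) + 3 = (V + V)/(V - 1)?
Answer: 104027750400/104689591 ≈ 993.68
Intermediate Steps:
D(V) = -3 + 2*V/(-1 + V) (D(V) = -3 + (V + V)/(V - 1) = -3 + (2*V)/(-1 + V) = -3 + 2*V/(-1 + V))
z = -96 (z = ((3 - 1*0)/(-1 + 0))*32 = ((3 + 0)/(-1))*32 = -1*3*32 = -3*32 = -96)
n(O, H) = -96*H
n(-27, 64)/(-19433/30235 - 15513/2800) = (-96*64)/(-19433/30235 - 15513/2800) = -6144/(-19433*1/30235 - 15513*1/2800) = -6144/(-19433/30235 - 15513/2800) = -6144/(-104689591/16931600) = -6144*(-16931600/104689591) = 104027750400/104689591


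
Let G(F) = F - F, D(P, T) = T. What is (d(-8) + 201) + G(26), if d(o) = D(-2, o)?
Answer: 193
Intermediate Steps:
d(o) = o
G(F) = 0
(d(-8) + 201) + G(26) = (-8 + 201) + 0 = 193 + 0 = 193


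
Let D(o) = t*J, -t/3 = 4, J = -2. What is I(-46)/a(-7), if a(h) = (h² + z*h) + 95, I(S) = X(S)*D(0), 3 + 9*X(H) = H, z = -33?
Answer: -392/1125 ≈ -0.34844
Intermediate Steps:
t = -12 (t = -3*4 = -12)
D(o) = 24 (D(o) = -12*(-2) = 24)
X(H) = -⅓ + H/9
I(S) = -8 + 8*S/3 (I(S) = (-⅓ + S/9)*24 = -8 + 8*S/3)
a(h) = 95 + h² - 33*h (a(h) = (h² - 33*h) + 95 = 95 + h² - 33*h)
I(-46)/a(-7) = (-8 + (8/3)*(-46))/(95 + (-7)² - 33*(-7)) = (-8 - 368/3)/(95 + 49 + 231) = -392/3/375 = -392/3*1/375 = -392/1125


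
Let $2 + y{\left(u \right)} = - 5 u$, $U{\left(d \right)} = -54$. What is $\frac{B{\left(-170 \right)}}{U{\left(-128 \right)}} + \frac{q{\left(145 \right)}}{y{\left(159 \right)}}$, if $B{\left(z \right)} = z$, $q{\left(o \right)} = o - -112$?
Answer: $\frac{60806}{21519} \approx 2.8257$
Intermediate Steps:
$q{\left(o \right)} = 112 + o$ ($q{\left(o \right)} = o + 112 = 112 + o$)
$y{\left(u \right)} = -2 - 5 u$
$\frac{B{\left(-170 \right)}}{U{\left(-128 \right)}} + \frac{q{\left(145 \right)}}{y{\left(159 \right)}} = - \frac{170}{-54} + \frac{112 + 145}{-2 - 795} = \left(-170\right) \left(- \frac{1}{54}\right) + \frac{257}{-2 - 795} = \frac{85}{27} + \frac{257}{-797} = \frac{85}{27} + 257 \left(- \frac{1}{797}\right) = \frac{85}{27} - \frac{257}{797} = \frac{60806}{21519}$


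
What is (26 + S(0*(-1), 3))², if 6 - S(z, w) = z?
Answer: 1024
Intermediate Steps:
S(z, w) = 6 - z
(26 + S(0*(-1), 3))² = (26 + (6 - 0*(-1)))² = (26 + (6 - 1*0))² = (26 + (6 + 0))² = (26 + 6)² = 32² = 1024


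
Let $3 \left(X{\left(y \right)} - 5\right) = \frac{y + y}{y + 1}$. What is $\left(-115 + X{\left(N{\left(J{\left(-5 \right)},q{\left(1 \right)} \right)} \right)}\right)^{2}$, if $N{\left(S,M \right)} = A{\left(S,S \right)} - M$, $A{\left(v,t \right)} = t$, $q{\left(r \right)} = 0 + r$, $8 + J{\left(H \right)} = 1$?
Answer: $\frac{5262436}{441} \approx 11933.0$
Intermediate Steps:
$J{\left(H \right)} = -7$ ($J{\left(H \right)} = -8 + 1 = -7$)
$q{\left(r \right)} = r$
$N{\left(S,M \right)} = S - M$
$X{\left(y \right)} = 5 + \frac{2 y}{3 \left(1 + y\right)}$ ($X{\left(y \right)} = 5 + \frac{\left(y + y\right) \frac{1}{y + 1}}{3} = 5 + \frac{2 y \frac{1}{1 + y}}{3} = 5 + \frac{2 y}{3 \left(1 + y\right)}$)
$\left(-115 + X{\left(N{\left(J{\left(-5 \right)},q{\left(1 \right)} \right)} \right)}\right)^{2} = \left(-115 + \frac{15 + 17 \left(-7 - 1\right)}{3 \left(1 - 8\right)}\right)^{2} = \left(-115 + \frac{15 + 17 \left(-8\right)}{3 \left(1 - 8\right)}\right)^{2} = \left(-115 + \frac{15 - 136}{3 \left(-7\right)}\right)^{2} = \left(-115 + \frac{1}{3} \left(- \frac{1}{7}\right) \left(-121\right)\right)^{2} = \left(-115 + \frac{121}{21}\right)^{2} = \left(- \frac{2294}{21}\right)^{2} = \frac{5262436}{441}$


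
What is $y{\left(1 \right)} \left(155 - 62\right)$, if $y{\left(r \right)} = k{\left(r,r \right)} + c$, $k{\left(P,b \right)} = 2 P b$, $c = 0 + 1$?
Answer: $279$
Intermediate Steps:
$c = 1$
$k{\left(P,b \right)} = 2 P b$
$y{\left(r \right)} = 1 + 2 r^{2}$ ($y{\left(r \right)} = 2 r r + 1 = 2 r^{2} + 1 = 1 + 2 r^{2}$)
$y{\left(1 \right)} \left(155 - 62\right) = \left(1 + 2 \cdot 1^{2}\right) \left(155 - 62\right) = \left(1 + 2 \cdot 1\right) 93 = \left(1 + 2\right) 93 = 3 \cdot 93 = 279$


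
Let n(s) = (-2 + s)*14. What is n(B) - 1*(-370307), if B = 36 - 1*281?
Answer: 366849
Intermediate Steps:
B = -245 (B = 36 - 281 = -245)
n(s) = -28 + 14*s
n(B) - 1*(-370307) = (-28 + 14*(-245)) - 1*(-370307) = (-28 - 3430) + 370307 = -3458 + 370307 = 366849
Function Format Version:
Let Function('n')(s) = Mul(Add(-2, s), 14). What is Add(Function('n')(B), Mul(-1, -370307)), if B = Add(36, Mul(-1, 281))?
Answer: 366849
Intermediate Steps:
B = -245 (B = Add(36, -281) = -245)
Function('n')(s) = Add(-28, Mul(14, s))
Add(Function('n')(B), Mul(-1, -370307)) = Add(Add(-28, Mul(14, -245)), Mul(-1, -370307)) = Add(Add(-28, -3430), 370307) = Add(-3458, 370307) = 366849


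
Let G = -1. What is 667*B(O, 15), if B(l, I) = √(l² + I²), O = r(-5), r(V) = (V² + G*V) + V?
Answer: 3335*√34 ≈ 19446.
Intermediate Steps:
r(V) = V² (r(V) = (V² - V) + V = V²)
O = 25 (O = (-5)² = 25)
B(l, I) = √(I² + l²)
667*B(O, 15) = 667*√(15² + 25²) = 667*√(225 + 625) = 667*√850 = 667*(5*√34) = 3335*√34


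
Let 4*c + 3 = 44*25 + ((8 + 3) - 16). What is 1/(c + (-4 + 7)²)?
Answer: 1/282 ≈ 0.0035461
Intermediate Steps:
c = 273 (c = -¾ + (44*25 + ((8 + 3) - 16))/4 = -¾ + (1100 + (11 - 16))/4 = -¾ + (1100 - 5)/4 = -¾ + (¼)*1095 = -¾ + 1095/4 = 273)
1/(c + (-4 + 7)²) = 1/(273 + (-4 + 7)²) = 1/(273 + 3²) = 1/(273 + 9) = 1/282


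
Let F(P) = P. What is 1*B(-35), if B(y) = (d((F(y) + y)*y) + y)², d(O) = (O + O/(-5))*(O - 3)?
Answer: 23002431327225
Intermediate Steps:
d(O) = 4*O*(-3 + O)/5 (d(O) = (O + O*(-⅕))*(-3 + O) = (O - O/5)*(-3 + O) = (4*O/5)*(-3 + O) = 4*O*(-3 + O)/5)
B(y) = (y + 8*y²*(-3 + 2*y²)/5)² (B(y) = (4*((y + y)*y)*(-3 + (y + y)*y)/5 + y)² = (4*((2*y)*y)*(-3 + (2*y)*y)/5 + y)² = (4*(2*y²)*(-3 + 2*y²)/5 + y)² = (8*y²*(-3 + 2*y²)/5 + y)² = (y + 8*y²*(-3 + 2*y²)/5)²)
1*B(-35) = 1*((1/25)*(-35)²*(5 - 24*(-35) + 16*(-35)³)²) = 1*((1/25)*1225*(5 + 840 + 16*(-42875))²) = 1*((1/25)*1225*(5 + 840 - 686000)²) = 1*((1/25)*1225*(-685155)²) = 1*((1/25)*1225*469437374025) = 1*23002431327225 = 23002431327225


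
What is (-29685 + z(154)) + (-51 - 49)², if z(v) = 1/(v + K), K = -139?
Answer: -295274/15 ≈ -19685.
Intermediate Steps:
z(v) = 1/(-139 + v) (z(v) = 1/(v - 139) = 1/(-139 + v))
(-29685 + z(154)) + (-51 - 49)² = (-29685 + 1/(-139 + 154)) + (-51 - 49)² = (-29685 + 1/15) + (-100)² = (-29685 + 1/15) + 10000 = -445274/15 + 10000 = -295274/15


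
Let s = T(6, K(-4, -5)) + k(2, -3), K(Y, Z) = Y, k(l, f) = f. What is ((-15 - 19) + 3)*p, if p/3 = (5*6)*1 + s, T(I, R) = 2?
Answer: -2697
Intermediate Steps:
s = -1 (s = 2 - 3 = -1)
p = 87 (p = 3*((5*6)*1 - 1) = 3*(30*1 - 1) = 3*(30 - 1) = 3*29 = 87)
((-15 - 19) + 3)*p = ((-15 - 19) + 3)*87 = (-34 + 3)*87 = -31*87 = -2697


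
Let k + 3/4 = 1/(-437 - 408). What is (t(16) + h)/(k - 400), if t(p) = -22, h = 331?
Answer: -348140/451513 ≈ -0.77105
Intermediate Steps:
k = -2539/3380 (k = -¾ + 1/(-437 - 408) = -¾ + 1/(-845) = -¾ - 1/845 = -2539/3380 ≈ -0.75118)
(t(16) + h)/(k - 400) = (-22 + 331)/(-2539/3380 - 400) = 309/(-1354539/3380) = 309*(-3380/1354539) = -348140/451513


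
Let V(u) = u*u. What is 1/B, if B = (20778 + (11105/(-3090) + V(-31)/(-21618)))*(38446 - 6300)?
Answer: 1113327/743493833092318 ≈ 1.4974e-9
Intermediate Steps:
V(u) = u²
B = 743493833092318/1113327 (B = (20778 + (11105/(-3090) + (-31)²/(-21618)))*(38446 - 6300) = (20778 + (11105*(-1/3090) + 961*(-1/21618)))*32146 = (20778 + (-2221/618 - 961/21618))*32146 = (20778 - 4050623/1113327)*32146 = (23128657783/1113327)*32146 = 743493833092318/1113327 ≈ 6.6781e+8)
1/B = 1/(743493833092318/1113327) = 1113327/743493833092318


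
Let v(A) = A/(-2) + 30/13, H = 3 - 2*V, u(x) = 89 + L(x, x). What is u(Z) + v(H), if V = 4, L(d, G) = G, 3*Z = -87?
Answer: 1685/26 ≈ 64.808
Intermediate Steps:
Z = -29 (Z = (⅓)*(-87) = -29)
u(x) = 89 + x
H = -5 (H = 3 - 2*4 = 3 - 8 = -5)
v(A) = 30/13 - A/2 (v(A) = A*(-½) + 30*(1/13) = -A/2 + 30/13 = 30/13 - A/2)
u(Z) + v(H) = (89 - 29) + (30/13 - ½*(-5)) = 60 + (30/13 + 5/2) = 60 + 125/26 = 1685/26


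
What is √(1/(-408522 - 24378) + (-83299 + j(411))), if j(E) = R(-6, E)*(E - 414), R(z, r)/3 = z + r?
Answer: I*√18103905706081/14430 ≈ 294.86*I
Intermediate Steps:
R(z, r) = 3*r + 3*z (R(z, r) = 3*(z + r) = 3*(r + z) = 3*r + 3*z)
j(E) = (-414 + E)*(-18 + 3*E) (j(E) = (3*E + 3*(-6))*(E - 414) = (3*E - 18)*(-414 + E) = (-18 + 3*E)*(-414 + E) = (-414 + E)*(-18 + 3*E))
√(1/(-408522 - 24378) + (-83299 + j(411))) = √(1/(-408522 - 24378) + (-83299 + 3*(-414 + 411)*(-6 + 411))) = √(1/(-432900) + (-83299 + 3*(-3)*405)) = √(-1/432900 + (-83299 - 3645)) = √(-1/432900 - 86944) = √(-37638057601/432900) = I*√18103905706081/14430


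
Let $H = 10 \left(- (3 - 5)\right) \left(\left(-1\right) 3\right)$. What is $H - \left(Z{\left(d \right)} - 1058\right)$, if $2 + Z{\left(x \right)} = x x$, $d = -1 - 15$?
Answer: $744$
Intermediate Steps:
$d = -16$ ($d = -1 - 15 = -16$)
$Z{\left(x \right)} = -2 + x^{2}$ ($Z{\left(x \right)} = -2 + x x = -2 + x^{2}$)
$H = -60$ ($H = 10 \left(\left(-1\right) \left(-2\right)\right) \left(-3\right) = 10 \cdot 2 \left(-3\right) = 20 \left(-3\right) = -60$)
$H - \left(Z{\left(d \right)} - 1058\right) = -60 - \left(\left(-2 + \left(-16\right)^{2}\right) - 1058\right) = -60 - \left(\left(-2 + 256\right) - 1058\right) = -60 - \left(254 - 1058\right) = -60 - -804 = -60 + 804 = 744$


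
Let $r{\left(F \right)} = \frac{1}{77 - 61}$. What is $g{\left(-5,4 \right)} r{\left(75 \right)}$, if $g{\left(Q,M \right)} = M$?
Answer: $\frac{1}{4} \approx 0.25$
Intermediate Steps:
$r{\left(F \right)} = \frac{1}{16}$
$g{\left(-5,4 \right)} r{\left(75 \right)} = 4 \cdot \frac{1}{16} = \frac{1}{4}$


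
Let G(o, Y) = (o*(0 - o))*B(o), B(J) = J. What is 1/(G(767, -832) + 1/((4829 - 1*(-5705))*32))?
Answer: -337088/152100059585343 ≈ -2.2162e-9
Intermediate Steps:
G(o, Y) = -o**3 (G(o, Y) = (o*(0 - o))*o = (o*(-o))*o = (-o**2)*o = -o**3)
1/(G(767, -832) + 1/((4829 - 1*(-5705))*32)) = 1/(-1*767**3 + 1/((4829 - 1*(-5705))*32)) = 1/(-1*451217663 + 1/((4829 + 5705)*32)) = 1/(-451217663 + 1/(10534*32)) = 1/(-451217663 + 1/337088) = 1/(-152100059585343/337088) = -337088/152100059585343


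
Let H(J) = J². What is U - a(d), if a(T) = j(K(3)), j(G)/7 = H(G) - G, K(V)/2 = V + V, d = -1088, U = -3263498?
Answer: -3264422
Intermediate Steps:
K(V) = 4*V (K(V) = 2*(V + V) = 2*(2*V) = 4*V)
j(G) = -7*G + 7*G² (j(G) = 7*(G² - G) = -7*G + 7*G²)
a(T) = 924 (a(T) = 7*(4*3)*(-1 + 4*3) = 7*12*(-1 + 12) = 7*12*11 = 924)
U - a(d) = -3263498 - 1*924 = -3263498 - 924 = -3264422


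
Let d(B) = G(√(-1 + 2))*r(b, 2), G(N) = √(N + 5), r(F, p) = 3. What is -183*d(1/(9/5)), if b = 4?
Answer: -549*√6 ≈ -1344.8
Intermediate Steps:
G(N) = √(5 + N)
d(B) = 3*√6 (d(B) = √(5 + √(-1 + 2))*3 = √(5 + √1)*3 = √(5 + 1)*3 = √6*3 = 3*√6)
-183*d(1/(9/5)) = -549*√6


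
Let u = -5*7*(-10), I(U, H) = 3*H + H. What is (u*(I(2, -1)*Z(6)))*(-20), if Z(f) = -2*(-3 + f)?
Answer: -168000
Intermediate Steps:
I(U, H) = 4*H
Z(f) = 6 - 2*f
u = 350 (u = -35*(-10) = 350)
(u*(I(2, -1)*Z(6)))*(-20) = (350*((4*(-1))*(6 - 2*6)))*(-20) = (350*(-4*(6 - 12)))*(-20) = (350*(-4*(-6)))*(-20) = (350*24)*(-20) = 8400*(-20) = -168000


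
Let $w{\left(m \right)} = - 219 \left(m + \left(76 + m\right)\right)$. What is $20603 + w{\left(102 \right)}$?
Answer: $-40717$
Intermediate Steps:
$w{\left(m \right)} = -16644 - 438 m$ ($w{\left(m \right)} = - 219 \left(76 + 2 m\right) = -16644 - 438 m$)
$20603 + w{\left(102 \right)} = 20603 - 61320 = -40717$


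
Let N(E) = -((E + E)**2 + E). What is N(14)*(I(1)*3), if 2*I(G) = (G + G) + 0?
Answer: -2394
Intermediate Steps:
I(G) = G (I(G) = ((G + G) + 0)/2 = (2*G + 0)/2 = (2*G)/2 = G)
N(E) = -E - 4*E**2 (N(E) = -((2*E)**2 + E) = -(4*E**2 + E) = -(E + 4*E**2) = -E - 4*E**2)
N(14)*(I(1)*3) = (-1*14*(1 + 4*14))*(1*3) = -1*14*(1 + 56)*3 = -1*14*57*3 = -798*3 = -2394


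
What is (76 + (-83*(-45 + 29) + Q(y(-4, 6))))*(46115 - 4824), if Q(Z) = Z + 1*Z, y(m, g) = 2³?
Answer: 58633220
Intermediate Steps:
y(m, g) = 8
Q(Z) = 2*Z (Q(Z) = Z + Z = 2*Z)
(76 + (-83*(-45 + 29) + Q(y(-4, 6))))*(46115 - 4824) = (76 + (-83*(-45 + 29) + 2*8))*(46115 - 4824) = (76 + (-83*(-16) + 16))*41291 = (76 + (1328 + 16))*41291 = (76 + 1344)*41291 = 1420*41291 = 58633220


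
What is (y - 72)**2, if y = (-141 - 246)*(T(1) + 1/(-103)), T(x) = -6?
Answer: 53887586769/10609 ≈ 5.0794e+6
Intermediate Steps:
y = 239553/103 (y = (-141 - 246)*(-6 + 1/(-103)) = -387*(-6 - 1/103) = -387*(-619/103) = 239553/103 ≈ 2325.8)
(y - 72)**2 = (239553/103 - 72)**2 = (232137/103)**2 = 53887586769/10609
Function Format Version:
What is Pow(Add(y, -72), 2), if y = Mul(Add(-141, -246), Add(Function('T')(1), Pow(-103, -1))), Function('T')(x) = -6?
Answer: Rational(53887586769, 10609) ≈ 5.0794e+6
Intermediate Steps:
y = Rational(239553, 103) (y = Mul(Add(-141, -246), Add(-6, Pow(-103, -1))) = Mul(-387, Add(-6, Rational(-1, 103))) = Mul(-387, Rational(-619, 103)) = Rational(239553, 103) ≈ 2325.8)
Pow(Add(y, -72), 2) = Pow(Add(Rational(239553, 103), -72), 2) = Pow(Rational(232137, 103), 2) = Rational(53887586769, 10609)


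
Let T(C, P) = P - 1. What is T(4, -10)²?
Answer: 121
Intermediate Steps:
T(C, P) = -1 + P
T(4, -10)² = (-1 - 10)² = (-11)² = 121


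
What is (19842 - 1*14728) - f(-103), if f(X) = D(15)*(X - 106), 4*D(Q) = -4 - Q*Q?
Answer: -27405/4 ≈ -6851.3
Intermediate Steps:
D(Q) = -1 - Q²/4 (D(Q) = (-4 - Q*Q)/4 = (-4 - Q²)/4 = -1 - Q²/4)
f(X) = 12137/2 - 229*X/4 (f(X) = (-1 - ¼*15²)*(X - 106) = (-1 - ¼*225)*(-106 + X) = (-1 - 225/4)*(-106 + X) = -229*(-106 + X)/4 = 12137/2 - 229*X/4)
(19842 - 1*14728) - f(-103) = (19842 - 1*14728) - (12137/2 - 229/4*(-103)) = (19842 - 14728) - (12137/2 + 23587/4) = 5114 - 1*47861/4 = 5114 - 47861/4 = -27405/4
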